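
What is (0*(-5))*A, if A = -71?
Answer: 0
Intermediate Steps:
(0*(-5))*A = (0*(-5))*(-71) = 0*(-71) = 0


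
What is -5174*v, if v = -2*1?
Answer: 10348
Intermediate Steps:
v = -2
-5174*v = -5174*(-2) = 10348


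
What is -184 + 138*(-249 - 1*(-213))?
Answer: -5152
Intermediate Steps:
-184 + 138*(-249 - 1*(-213)) = -184 + 138*(-249 + 213) = -184 + 138*(-36) = -184 - 4968 = -5152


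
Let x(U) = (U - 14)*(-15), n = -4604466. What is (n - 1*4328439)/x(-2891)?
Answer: -595527/2905 ≈ -205.00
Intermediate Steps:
x(U) = 210 - 15*U (x(U) = (-14 + U)*(-15) = 210 - 15*U)
(n - 1*4328439)/x(-2891) = (-4604466 - 1*4328439)/(210 - 15*(-2891)) = (-4604466 - 4328439)/(210 + 43365) = -8932905/43575 = -8932905*1/43575 = -595527/2905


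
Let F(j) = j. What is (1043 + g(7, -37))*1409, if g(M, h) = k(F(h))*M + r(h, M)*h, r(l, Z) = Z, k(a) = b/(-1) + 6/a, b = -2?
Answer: 41542956/37 ≈ 1.1228e+6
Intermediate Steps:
k(a) = 2 + 6/a (k(a) = -2/(-1) + 6/a = -2*(-1) + 6/a = 2 + 6/a)
g(M, h) = M*h + M*(2 + 6/h) (g(M, h) = (2 + 6/h)*M + M*h = M*(2 + 6/h) + M*h = M*h + M*(2 + 6/h))
(1043 + g(7, -37))*1409 = (1043 + 7*(6 + (-37)² + 2*(-37))/(-37))*1409 = (1043 + 7*(-1/37)*(6 + 1369 - 74))*1409 = (1043 + 7*(-1/37)*1301)*1409 = (1043 - 9107/37)*1409 = (29484/37)*1409 = 41542956/37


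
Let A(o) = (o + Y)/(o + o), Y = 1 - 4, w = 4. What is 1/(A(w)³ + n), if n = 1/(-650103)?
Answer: 332852736/649591 ≈ 512.40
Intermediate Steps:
Y = -3
A(o) = (-3 + o)/(2*o) (A(o) = (o - 3)/(o + o) = (-3 + o)/((2*o)) = (-3 + o)*(1/(2*o)) = (-3 + o)/(2*o))
n = -1/650103 ≈ -1.5382e-6
1/(A(w)³ + n) = 1/(((½)*(-3 + 4)/4)³ - 1/650103) = 1/(((½)*(¼)*1)³ - 1/650103) = 1/((⅛)³ - 1/650103) = 1/(1/512 - 1/650103) = 1/(649591/332852736) = 332852736/649591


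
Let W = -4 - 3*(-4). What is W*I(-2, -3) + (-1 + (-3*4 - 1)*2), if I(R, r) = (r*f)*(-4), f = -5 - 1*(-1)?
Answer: -411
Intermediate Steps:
W = 8 (W = -4 + 12 = 8)
f = -4 (f = -5 + 1 = -4)
I(R, r) = 16*r (I(R, r) = (r*(-4))*(-4) = -4*r*(-4) = 16*r)
W*I(-2, -3) + (-1 + (-3*4 - 1)*2) = 8*(16*(-3)) + (-1 + (-3*4 - 1)*2) = 8*(-48) + (-1 + (-12 - 1)*2) = -384 + (-1 - 13*2) = -384 + (-1 - 26) = -384 - 27 = -411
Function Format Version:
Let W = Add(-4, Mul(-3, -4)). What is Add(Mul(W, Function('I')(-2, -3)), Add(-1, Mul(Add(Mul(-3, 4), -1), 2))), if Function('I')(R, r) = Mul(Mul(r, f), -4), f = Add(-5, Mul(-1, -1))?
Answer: -411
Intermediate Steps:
W = 8 (W = Add(-4, 12) = 8)
f = -4 (f = Add(-5, 1) = -4)
Function('I')(R, r) = Mul(16, r) (Function('I')(R, r) = Mul(Mul(r, -4), -4) = Mul(Mul(-4, r), -4) = Mul(16, r))
Add(Mul(W, Function('I')(-2, -3)), Add(-1, Mul(Add(Mul(-3, 4), -1), 2))) = Add(Mul(8, Mul(16, -3)), Add(-1, Mul(Add(Mul(-3, 4), -1), 2))) = Add(Mul(8, -48), Add(-1, Mul(Add(-12, -1), 2))) = Add(-384, Add(-1, Mul(-13, 2))) = Add(-384, Add(-1, -26)) = Add(-384, -27) = -411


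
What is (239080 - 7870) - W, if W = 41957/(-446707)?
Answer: 103283167427/446707 ≈ 2.3121e+5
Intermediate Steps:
W = -41957/446707 (W = 41957*(-1/446707) = -41957/446707 ≈ -0.093925)
(239080 - 7870) - W = (239080 - 7870) - 1*(-41957/446707) = 231210 + 41957/446707 = 103283167427/446707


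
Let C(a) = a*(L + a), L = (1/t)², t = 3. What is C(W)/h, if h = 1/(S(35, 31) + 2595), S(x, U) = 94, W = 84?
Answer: 56996044/3 ≈ 1.8999e+7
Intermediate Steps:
L = ⅑ (L = (1/3)² = (⅓)² = ⅑ ≈ 0.11111)
h = 1/2689 (h = 1/(94 + 2595) = 1/2689 ≈ 0.00037189)
C(a) = a*(⅑ + a)
C(W)/h = (84*(⅑ + 84))/(1/2689) = (84*(757/9))*2689 = (21196/3)*2689 = 56996044/3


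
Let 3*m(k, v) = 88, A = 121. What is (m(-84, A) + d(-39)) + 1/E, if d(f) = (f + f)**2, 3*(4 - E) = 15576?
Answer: 95147917/15564 ≈ 6113.3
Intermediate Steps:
E = -5188 (E = 4 - 1/3*15576 = 4 - 5192 = -5188)
d(f) = 4*f**2 (d(f) = (2*f)**2 = 4*f**2)
m(k, v) = 88/3 (m(k, v) = (1/3)*88 = 88/3)
(m(-84, A) + d(-39)) + 1/E = (88/3 + 4*(-39)**2) + 1/(-5188) = (88/3 + 4*1521) - 1/5188 = (88/3 + 6084) - 1/5188 = 18340/3 - 1/5188 = 95147917/15564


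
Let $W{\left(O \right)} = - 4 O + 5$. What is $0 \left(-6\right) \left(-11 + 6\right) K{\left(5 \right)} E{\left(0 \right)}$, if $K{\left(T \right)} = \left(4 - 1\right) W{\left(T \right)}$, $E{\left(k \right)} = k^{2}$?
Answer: $0$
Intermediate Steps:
$W{\left(O \right)} = 5 - 4 O$
$K{\left(T \right)} = 15 - 12 T$ ($K{\left(T \right)} = \left(4 - 1\right) \left(5 - 4 T\right) = 3 \left(5 - 4 T\right) = 15 - 12 T$)
$0 \left(-6\right) \left(-11 + 6\right) K{\left(5 \right)} E{\left(0 \right)} = 0 \left(-6\right) \left(-11 + 6\right) \left(15 - 60\right) 0^{2} = 0 \left(-5\right) \left(15 - 60\right) 0 = 0 \left(\left(-45\right) 0\right) = 0 \cdot 0 = 0$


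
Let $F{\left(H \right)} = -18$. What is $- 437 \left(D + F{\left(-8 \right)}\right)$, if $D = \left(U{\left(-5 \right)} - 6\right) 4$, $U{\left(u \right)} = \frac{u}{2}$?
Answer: $22724$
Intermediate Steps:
$U{\left(u \right)} = \frac{u}{2}$ ($U{\left(u \right)} = u \frac{1}{2} = \frac{u}{2}$)
$D = -34$ ($D = \left(\frac{1}{2} \left(-5\right) - 6\right) 4 = \left(- \frac{5}{2} - 6\right) 4 = \left(- \frac{17}{2}\right) 4 = -34$)
$- 437 \left(D + F{\left(-8 \right)}\right) = - 437 \left(-34 - 18\right) = \left(-437\right) \left(-52\right) = 22724$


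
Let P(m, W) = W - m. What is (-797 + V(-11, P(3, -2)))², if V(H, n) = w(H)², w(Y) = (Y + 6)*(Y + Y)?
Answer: 127757809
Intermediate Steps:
w(Y) = 2*Y*(6 + Y) (w(Y) = (6 + Y)*(2*Y) = 2*Y*(6 + Y))
V(H, n) = 4*H²*(6 + H)² (V(H, n) = (2*H*(6 + H))² = 4*H²*(6 + H)²)
(-797 + V(-11, P(3, -2)))² = (-797 + 4*(-11)²*(6 - 11)²)² = (-797 + 4*121*(-5)²)² = (-797 + 4*121*25)² = (-797 + 12100)² = 11303² = 127757809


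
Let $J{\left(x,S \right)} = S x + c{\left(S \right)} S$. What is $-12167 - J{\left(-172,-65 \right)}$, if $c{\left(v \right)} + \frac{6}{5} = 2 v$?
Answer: $-31875$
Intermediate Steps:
$c{\left(v \right)} = - \frac{6}{5} + 2 v$
$J{\left(x,S \right)} = S x + S \left(- \frac{6}{5} + 2 S\right)$ ($J{\left(x,S \right)} = S x + \left(- \frac{6}{5} + 2 S\right) S = S x + S \left(- \frac{6}{5} + 2 S\right)$)
$-12167 - J{\left(-172,-65 \right)} = -12167 - \frac{1}{5} \left(-65\right) \left(-6 + 5 \left(-172\right) + 10 \left(-65\right)\right) = -12167 - \frac{1}{5} \left(-65\right) \left(-6 - 860 - 650\right) = -12167 - \frac{1}{5} \left(-65\right) \left(-1516\right) = -12167 - 19708 = -31875$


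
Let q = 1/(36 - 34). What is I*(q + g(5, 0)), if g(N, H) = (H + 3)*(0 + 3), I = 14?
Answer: 133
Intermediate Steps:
q = ½ (q = 1/2 = ½ ≈ 0.50000)
g(N, H) = 9 + 3*H (g(N, H) = (3 + H)*3 = 9 + 3*H)
I*(q + g(5, 0)) = 14*(½ + (9 + 3*0)) = 14*(½ + (9 + 0)) = 14*(½ + 9) = 14*(19/2) = 133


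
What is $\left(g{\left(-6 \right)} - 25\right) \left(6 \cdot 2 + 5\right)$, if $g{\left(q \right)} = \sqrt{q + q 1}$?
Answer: $-425 + 34 i \sqrt{3} \approx -425.0 + 58.89 i$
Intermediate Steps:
$g{\left(q \right)} = \sqrt{2} \sqrt{q}$ ($g{\left(q \right)} = \sqrt{q + q} = \sqrt{2 q} = \sqrt{2} \sqrt{q}$)
$\left(g{\left(-6 \right)} - 25\right) \left(6 \cdot 2 + 5\right) = \left(\sqrt{2} \sqrt{-6} - 25\right) \left(6 \cdot 2 + 5\right) = \left(\sqrt{2} i \sqrt{6} - 25\right) \left(12 + 5\right) = \left(2 i \sqrt{3} - 25\right) 17 = \left(-25 + 2 i \sqrt{3}\right) 17 = -425 + 34 i \sqrt{3}$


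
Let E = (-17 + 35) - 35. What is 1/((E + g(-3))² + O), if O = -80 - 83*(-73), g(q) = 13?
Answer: 1/5995 ≈ 0.00016681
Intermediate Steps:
E = -17 (E = 18 - 35 = -17)
O = 5979 (O = -80 + 6059 = 5979)
1/((E + g(-3))² + O) = 1/((-17 + 13)² + 5979) = 1/((-4)² + 5979) = 1/(16 + 5979) = 1/5995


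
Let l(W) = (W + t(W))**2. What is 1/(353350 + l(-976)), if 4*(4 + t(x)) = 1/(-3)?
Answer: 144/189203521 ≈ 7.6109e-7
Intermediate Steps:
t(x) = -49/12 (t(x) = -4 + (1/4)/(-3) = -4 + (1/4)*(-1/3) = -4 - 1/12 = -49/12)
l(W) = (-49/12 + W)**2 (l(W) = (W - 49/12)**2 = (-49/12 + W)**2)
1/(353350 + l(-976)) = 1/(353350 + (-49 + 12*(-976))**2/144) = 1/(353350 + (-49 - 11712)**2/144) = 1/(353350 + (1/144)*(-11761)**2) = 1/(353350 + (1/144)*138321121) = 1/(353350 + 138321121/144) = 1/(189203521/144) = 144/189203521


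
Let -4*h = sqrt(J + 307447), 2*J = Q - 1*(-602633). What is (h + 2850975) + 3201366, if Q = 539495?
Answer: 6052341 - sqrt(878511)/4 ≈ 6.0521e+6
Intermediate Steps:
J = 571064 (J = (539495 - 1*(-602633))/2 = (539495 + 602633)/2 = (1/2)*1142128 = 571064)
h = -sqrt(878511)/4 (h = -sqrt(571064 + 307447)/4 = -sqrt(878511)/4 ≈ -234.32)
(h + 2850975) + 3201366 = (-sqrt(878511)/4 + 2850975) + 3201366 = (2850975 - sqrt(878511)/4) + 3201366 = 6052341 - sqrt(878511)/4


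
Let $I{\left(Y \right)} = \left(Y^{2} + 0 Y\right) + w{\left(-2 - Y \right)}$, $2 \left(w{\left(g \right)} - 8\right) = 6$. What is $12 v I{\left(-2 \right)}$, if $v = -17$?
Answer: $-3060$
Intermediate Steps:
$w{\left(g \right)} = 11$ ($w{\left(g \right)} = 8 + \frac{1}{2} \cdot 6 = 8 + 3 = 11$)
$I{\left(Y \right)} = 11 + Y^{2}$ ($I{\left(Y \right)} = \left(Y^{2} + 0 Y\right) + 11 = \left(Y^{2} + 0\right) + 11 = Y^{2} + 11 = 11 + Y^{2}$)
$12 v I{\left(-2 \right)} = 12 \left(-17\right) \left(11 + \left(-2\right)^{2}\right) = - 204 \left(11 + 4\right) = \left(-204\right) 15 = -3060$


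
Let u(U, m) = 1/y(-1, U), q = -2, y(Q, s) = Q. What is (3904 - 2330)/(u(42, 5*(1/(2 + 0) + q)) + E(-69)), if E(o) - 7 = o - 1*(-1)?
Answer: -787/31 ≈ -25.387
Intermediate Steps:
E(o) = 8 + o (E(o) = 7 + (o - 1*(-1)) = 7 + (o + 1) = 7 + (1 + o) = 8 + o)
u(U, m) = -1 (u(U, m) = 1/(-1) = -1)
(3904 - 2330)/(u(42, 5*(1/(2 + 0) + q)) + E(-69)) = (3904 - 2330)/(-1 + (8 - 69)) = 1574/(-1 - 61) = 1574/(-62) = 1574*(-1/62) = -787/31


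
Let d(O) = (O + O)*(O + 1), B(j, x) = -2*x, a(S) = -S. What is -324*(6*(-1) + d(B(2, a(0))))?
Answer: 1944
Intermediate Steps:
d(O) = 2*O*(1 + O) (d(O) = (2*O)*(1 + O) = 2*O*(1 + O))
-324*(6*(-1) + d(B(2, a(0)))) = -324*(6*(-1) + 2*(-(-2)*0)*(1 - (-2)*0)) = -324*(-6 + 2*(-2*0)*(1 - 2*0)) = -324*(-6 + 2*0*(1 + 0)) = -324*(-6 + 2*0*1) = -324*(-6 + 0) = -324*(-6) = 1944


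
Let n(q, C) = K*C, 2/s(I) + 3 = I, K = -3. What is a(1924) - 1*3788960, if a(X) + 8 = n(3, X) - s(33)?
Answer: -56921101/15 ≈ -3.7947e+6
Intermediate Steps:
s(I) = 2/(-3 + I)
n(q, C) = -3*C
a(X) = -121/15 - 3*X (a(X) = -8 + (-3*X - 2/(-3 + 33)) = -8 + (-3*X - 2/30) = -8 + (-3*X - 1*1/15) = -8 + (-3*X - 1/15) = -8 + (-1/15 - 3*X) = -121/15 - 3*X)
a(1924) - 1*3788960 = (-121/15 - 3*1924) - 1*3788960 = (-121/15 - 5772) - 3788960 = -86701/15 - 3788960 = -56921101/15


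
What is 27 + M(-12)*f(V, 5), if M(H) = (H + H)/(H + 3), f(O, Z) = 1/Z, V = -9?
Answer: 413/15 ≈ 27.533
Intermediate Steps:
M(H) = 2*H/(3 + H) (M(H) = (2*H)/(3 + H) = 2*H/(3 + H))
27 + M(-12)*f(V, 5) = 27 + (2*(-12)/(3 - 12))/5 = 27 + (2*(-12)/(-9))*(⅕) = 27 + (2*(-12)*(-⅑))*(⅕) = 27 + (8/3)*(⅕) = 27 + 8/15 = 413/15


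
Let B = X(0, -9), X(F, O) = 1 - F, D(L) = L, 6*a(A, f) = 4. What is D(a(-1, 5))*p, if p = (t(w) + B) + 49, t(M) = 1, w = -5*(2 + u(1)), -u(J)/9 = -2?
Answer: 34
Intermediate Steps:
u(J) = 18 (u(J) = -9*(-2) = 18)
a(A, f) = ⅔ (a(A, f) = (⅙)*4 = ⅔)
w = -100 (w = -5*(2 + 18) = -5*20 = -100)
B = 1 (B = 1 - 1*0 = 1 + 0 = 1)
p = 51 (p = (1 + 1) + 49 = 2 + 49 = 51)
D(a(-1, 5))*p = (⅔)*51 = 34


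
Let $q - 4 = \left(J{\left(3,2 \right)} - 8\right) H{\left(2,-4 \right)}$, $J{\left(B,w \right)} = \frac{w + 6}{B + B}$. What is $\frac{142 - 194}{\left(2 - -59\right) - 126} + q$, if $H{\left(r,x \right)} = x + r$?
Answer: $\frac{272}{15} \approx 18.133$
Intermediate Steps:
$H{\left(r,x \right)} = r + x$
$J{\left(B,w \right)} = \frac{6 + w}{2 B}$
$q = \frac{52}{3}$ ($q = 4 + \left(\frac{6 + 2}{2 \cdot 3} - 8\right) \left(2 - 4\right) = 4 + \left(\frac{1}{2} \cdot \frac{1}{3} \cdot 8 - 8\right) \left(-2\right) = 4 + \left(\frac{4}{3} - 8\right) \left(-2\right) = 4 - - \frac{40}{3} = 4 + \frac{40}{3} = \frac{52}{3} \approx 17.333$)
$\frac{142 - 194}{\left(2 - -59\right) - 126} + q = \frac{142 - 194}{\left(2 - -59\right) - 126} + \frac{52}{3} = - \frac{52}{\left(2 + 59\right) - 126} + \frac{52}{3} = - \frac{52}{61 - 126} + \frac{52}{3} = - \frac{52}{-65} + \frac{52}{3} = \left(-52\right) \left(- \frac{1}{65}\right) + \frac{52}{3} = \frac{4}{5} + \frac{52}{3} = \frac{272}{15}$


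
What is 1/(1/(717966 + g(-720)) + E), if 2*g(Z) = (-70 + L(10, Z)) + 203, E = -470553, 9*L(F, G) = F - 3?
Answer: -6462296/3040852769679 ≈ -2.1252e-6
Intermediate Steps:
L(F, G) = -⅓ + F/9 (L(F, G) = (F - 3)/9 = (-3 + F)/9 = -⅓ + F/9)
g(Z) = 602/9 (g(Z) = ((-70 + (-⅓ + (⅑)*10)) + 203)/2 = ((-70 + (-⅓ + 10/9)) + 203)/2 = ((-70 + 7/9) + 203)/2 = (-623/9 + 203)/2 = (½)*(1204/9) = 602/9)
1/(1/(717966 + g(-720)) + E) = 1/(1/(717966 + 602/9) - 470553) = 1/(1/(6462296/9) - 470553) = 1/(9/6462296 - 470553) = 1/(-3040852769679/6462296) = -6462296/3040852769679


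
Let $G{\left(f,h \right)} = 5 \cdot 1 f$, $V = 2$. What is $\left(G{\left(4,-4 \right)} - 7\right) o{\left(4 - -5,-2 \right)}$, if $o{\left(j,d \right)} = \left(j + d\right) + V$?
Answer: $117$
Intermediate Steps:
$o{\left(j,d \right)} = 2 + d + j$ ($o{\left(j,d \right)} = \left(j + d\right) + 2 = \left(d + j\right) + 2 = 2 + d + j$)
$G{\left(f,h \right)} = 5 f$
$\left(G{\left(4,-4 \right)} - 7\right) o{\left(4 - -5,-2 \right)} = \left(5 \cdot 4 - 7\right) \left(2 - 2 + \left(4 - -5\right)\right) = \left(20 - 7\right) \left(2 - 2 + \left(4 + 5\right)\right) = 13 \left(2 - 2 + 9\right) = 13 \cdot 9 = 117$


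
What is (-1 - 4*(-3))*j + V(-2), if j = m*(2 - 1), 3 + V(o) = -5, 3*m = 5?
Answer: 31/3 ≈ 10.333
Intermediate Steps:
m = 5/3 (m = (⅓)*5 = 5/3 ≈ 1.6667)
V(o) = -8 (V(o) = -3 - 5 = -8)
j = 5/3 (j = 5*(2 - 1)/3 = (5/3)*1 = 5/3 ≈ 1.6667)
(-1 - 4*(-3))*j + V(-2) = (-1 - 4*(-3))*(5/3) - 8 = (-1 + 12)*(5/3) - 8 = 11*(5/3) - 8 = 55/3 - 8 = 31/3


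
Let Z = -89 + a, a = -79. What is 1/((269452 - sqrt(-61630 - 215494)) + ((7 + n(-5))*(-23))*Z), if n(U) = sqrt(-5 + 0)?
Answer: 1/(2*(148250 - I*sqrt(69281) + 1932*I*sqrt(5))) ≈ 3.3702e-6 - 9.2225e-8*I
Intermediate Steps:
n(U) = I*sqrt(5) (n(U) = sqrt(-5) = I*sqrt(5))
Z = -168 (Z = -89 - 79 = -168)
1/((269452 - sqrt(-61630 - 215494)) + ((7 + n(-5))*(-23))*Z) = 1/((269452 - sqrt(-61630 - 215494)) + ((7 + I*sqrt(5))*(-23))*(-168)) = 1/((269452 - sqrt(-277124)) + (-161 - 23*I*sqrt(5))*(-168)) = 1/((269452 - 2*I*sqrt(69281)) + (27048 + 3864*I*sqrt(5))) = 1/(296500 - 2*I*sqrt(69281) + 3864*I*sqrt(5))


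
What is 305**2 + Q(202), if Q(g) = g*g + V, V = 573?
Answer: 134402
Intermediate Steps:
Q(g) = 573 + g**2 (Q(g) = g*g + 573 = g**2 + 573 = 573 + g**2)
305**2 + Q(202) = 305**2 + (573 + 202**2) = 93025 + (573 + 40804) = 93025 + 41377 = 134402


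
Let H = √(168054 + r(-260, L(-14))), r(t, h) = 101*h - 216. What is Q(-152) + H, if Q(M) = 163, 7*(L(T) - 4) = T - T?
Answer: 163 + √168242 ≈ 573.17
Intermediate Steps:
L(T) = 4 (L(T) = 4 + (T - T)/7 = 4 + (⅐)*0 = 4 + 0 = 4)
r(t, h) = -216 + 101*h
H = √168242 (H = √(168054 + (-216 + 101*4)) = √(168054 + (-216 + 404)) = √(168054 + 188) = √168242 ≈ 410.17)
Q(-152) + H = 163 + √168242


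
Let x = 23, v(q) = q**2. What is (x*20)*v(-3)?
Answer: 4140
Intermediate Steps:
(x*20)*v(-3) = (23*20)*(-3)**2 = 460*9 = 4140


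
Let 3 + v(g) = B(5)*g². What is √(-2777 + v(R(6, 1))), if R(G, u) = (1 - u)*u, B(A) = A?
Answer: 2*I*√695 ≈ 52.726*I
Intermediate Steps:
R(G, u) = u*(1 - u)
v(g) = -3 + 5*g²
√(-2777 + v(R(6, 1))) = √(-2777 + (-3 + 5*(1*(1 - 1*1))²)) = √(-2777 + (-3 + 5*(1*(1 - 1))²)) = √(-2777 + (-3 + 5*(1*0)²)) = √(-2777 + (-3 + 5*0²)) = √(-2777 + (-3 + 5*0)) = √(-2777 + (-3 + 0)) = √(-2777 - 3) = √(-2780) = 2*I*√695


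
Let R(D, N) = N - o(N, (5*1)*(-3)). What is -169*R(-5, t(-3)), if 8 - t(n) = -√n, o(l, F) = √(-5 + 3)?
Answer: -1352 - 169*I*√3 + 169*I*√2 ≈ -1352.0 - 53.714*I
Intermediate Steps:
o(l, F) = I*√2 (o(l, F) = √(-2) = I*√2)
t(n) = 8 + √n (t(n) = 8 - (-1)*√n = 8 + √n)
R(D, N) = N - I*√2
-169*R(-5, t(-3)) = -169*((8 + √(-3)) - I*√2) = -169*((8 + I*√3) - I*√2) = -169*(8 + I*√3 - I*√2) = -1352 - 169*I*√3 + 169*I*√2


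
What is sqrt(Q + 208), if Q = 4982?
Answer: sqrt(5190) ≈ 72.042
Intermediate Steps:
sqrt(Q + 208) = sqrt(4982 + 208) = sqrt(5190)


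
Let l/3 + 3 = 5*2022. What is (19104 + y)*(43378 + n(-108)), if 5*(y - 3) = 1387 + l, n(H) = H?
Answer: 1101160922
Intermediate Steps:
l = 30321 (l = -9 + 3*(5*2022) = -9 + 3*10110 = -9 + 30330 = 30321)
y = 31723/5 (y = 3 + (1387 + 30321)/5 = 3 + (⅕)*31708 = 3 + 31708/5 = 31723/5 ≈ 6344.6)
(19104 + y)*(43378 + n(-108)) = (19104 + 31723/5)*(43378 - 108) = (127243/5)*43270 = 1101160922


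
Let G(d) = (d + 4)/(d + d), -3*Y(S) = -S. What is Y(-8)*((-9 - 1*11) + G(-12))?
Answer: 472/9 ≈ 52.444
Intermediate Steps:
Y(S) = S/3 (Y(S) = -(-1)*S/3 = S/3)
G(d) = (4 + d)/(2*d) (G(d) = (4 + d)/((2*d)) = (4 + d)*(1/(2*d)) = (4 + d)/(2*d))
Y(-8)*((-9 - 1*11) + G(-12)) = ((⅓)*(-8))*((-9 - 1*11) + (½)*(4 - 12)/(-12)) = -8*((-9 - 11) + (½)*(-1/12)*(-8))/3 = -8*(-20 + ⅓)/3 = -8/3*(-59/3) = 472/9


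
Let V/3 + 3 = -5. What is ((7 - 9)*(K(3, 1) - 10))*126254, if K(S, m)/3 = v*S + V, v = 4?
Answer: 11615368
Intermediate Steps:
V = -24 (V = -9 + 3*(-5) = -9 - 15 = -24)
K(S, m) = -72 + 12*S (K(S, m) = 3*(4*S - 24) = 3*(-24 + 4*S) = -72 + 12*S)
((7 - 9)*(K(3, 1) - 10))*126254 = ((7 - 9)*((-72 + 12*3) - 10))*126254 = -2*((-72 + 36) - 10)*126254 = -2*(-36 - 10)*126254 = -2*(-46)*126254 = 92*126254 = 11615368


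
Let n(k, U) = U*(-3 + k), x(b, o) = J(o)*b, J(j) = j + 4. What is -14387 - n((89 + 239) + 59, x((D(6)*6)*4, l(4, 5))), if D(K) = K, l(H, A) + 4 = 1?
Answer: -69683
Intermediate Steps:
l(H, A) = -3 (l(H, A) = -4 + 1 = -3)
J(j) = 4 + j
x(b, o) = b*(4 + o) (x(b, o) = (4 + o)*b = b*(4 + o))
-14387 - n((89 + 239) + 59, x((D(6)*6)*4, l(4, 5))) = -14387 - ((6*6)*4)*(4 - 3)*(-3 + ((89 + 239) + 59)) = -14387 - (36*4)*1*(-3 + (328 + 59)) = -14387 - 144*1*(-3 + 387) = -14387 - 144*384 = -14387 - 1*55296 = -14387 - 55296 = -69683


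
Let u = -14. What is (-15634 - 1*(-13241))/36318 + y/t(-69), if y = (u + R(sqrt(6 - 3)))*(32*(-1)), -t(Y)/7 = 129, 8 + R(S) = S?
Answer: -9242917/10931718 + 32*sqrt(3)/903 ≈ -0.78413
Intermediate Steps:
R(S) = -8 + S
t(Y) = -903 (t(Y) = -7*129 = -903)
y = 704 - 32*sqrt(3) (y = (-14 + (-8 + sqrt(6 - 3)))*(32*(-1)) = (-14 + (-8 + sqrt(3)))*(-32) = (-22 + sqrt(3))*(-32) = 704 - 32*sqrt(3) ≈ 648.57)
(-15634 - 1*(-13241))/36318 + y/t(-69) = (-15634 - 1*(-13241))/36318 + (704 - 32*sqrt(3))/(-903) = (-15634 + 13241)*(1/36318) + (704 - 32*sqrt(3))*(-1/903) = -2393*1/36318 + (-704/903 + 32*sqrt(3)/903) = -2393/36318 + (-704/903 + 32*sqrt(3)/903) = -9242917/10931718 + 32*sqrt(3)/903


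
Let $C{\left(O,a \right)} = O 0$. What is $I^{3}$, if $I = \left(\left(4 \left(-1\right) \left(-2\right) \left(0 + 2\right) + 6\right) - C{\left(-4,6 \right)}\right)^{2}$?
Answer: $113379904$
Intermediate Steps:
$C{\left(O,a \right)} = 0$
$I = 484$ ($I = \left(\left(4 \left(-1\right) \left(-2\right) \left(0 + 2\right) + 6\right) - 0\right)^{2} = \left(\left(4 \cdot 2 \cdot 2 + 6\right) + 0\right)^{2} = \left(\left(4 \cdot 4 + 6\right) + 0\right)^{2} = \left(\left(16 + 6\right) + 0\right)^{2} = \left(22 + 0\right)^{2} = 22^{2} = 484$)
$I^{3} = 484^{3} = 113379904$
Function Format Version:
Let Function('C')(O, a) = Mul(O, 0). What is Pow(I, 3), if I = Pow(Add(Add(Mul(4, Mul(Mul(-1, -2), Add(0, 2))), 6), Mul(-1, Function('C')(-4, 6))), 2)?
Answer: 113379904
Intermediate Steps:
Function('C')(O, a) = 0
I = 484 (I = Pow(Add(Add(Mul(4, Mul(Mul(-1, -2), Add(0, 2))), 6), Mul(-1, 0)), 2) = Pow(Add(Add(Mul(4, Mul(2, 2)), 6), 0), 2) = Pow(Add(Add(Mul(4, 4), 6), 0), 2) = Pow(Add(Add(16, 6), 0), 2) = Pow(Add(22, 0), 2) = Pow(22, 2) = 484)
Pow(I, 3) = Pow(484, 3) = 113379904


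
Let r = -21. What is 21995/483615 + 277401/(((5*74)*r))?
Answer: -8932292231/250512570 ≈ -35.656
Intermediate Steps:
21995/483615 + 277401/(((5*74)*r)) = 21995/483615 + 277401/(((5*74)*(-21))) = 21995*(1/483615) + 277401/((370*(-21))) = 4399/96723 + 277401/(-7770) = 4399/96723 + 277401*(-1/7770) = 4399/96723 - 92467/2590 = -8932292231/250512570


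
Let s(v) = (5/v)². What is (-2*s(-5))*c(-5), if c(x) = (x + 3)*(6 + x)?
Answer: 4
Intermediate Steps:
s(v) = 25/v²
c(x) = (3 + x)*(6 + x)
(-2*s(-5))*c(-5) = (-50/(-5)²)*(18 + (-5)² + 9*(-5)) = (-50/25)*(18 + 25 - 45) = -2*1*(-2) = -2*(-2) = 4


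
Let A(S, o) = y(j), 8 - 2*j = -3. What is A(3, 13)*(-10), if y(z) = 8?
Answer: -80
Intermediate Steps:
j = 11/2 (j = 4 - 1/2*(-3) = 4 + 3/2 = 11/2 ≈ 5.5000)
A(S, o) = 8
A(3, 13)*(-10) = 8*(-10) = -80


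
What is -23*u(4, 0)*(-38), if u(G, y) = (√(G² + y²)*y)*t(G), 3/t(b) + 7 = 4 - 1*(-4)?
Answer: 0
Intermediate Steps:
t(b) = 3 (t(b) = 3/(-7 + (4 - 1*(-4))) = 3/(-7 + (4 + 4)) = 3/(-7 + 8) = 3/1 = 3*1 = 3)
u(G, y) = 3*y*√(G² + y²) (u(G, y) = (√(G² + y²)*y)*3 = (y*√(G² + y²))*3 = 3*y*√(G² + y²))
-23*u(4, 0)*(-38) = -69*0*√(4² + 0²)*(-38) = -69*0*√(16 + 0)*(-38) = -69*0*√16*(-38) = -69*0*4*(-38) = -23*0*(-38) = 0*(-38) = 0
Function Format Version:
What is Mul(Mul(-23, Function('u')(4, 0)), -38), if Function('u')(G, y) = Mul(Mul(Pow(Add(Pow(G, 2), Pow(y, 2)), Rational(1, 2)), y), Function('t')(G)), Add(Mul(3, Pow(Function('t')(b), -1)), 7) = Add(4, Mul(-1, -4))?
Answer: 0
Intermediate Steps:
Function('t')(b) = 3 (Function('t')(b) = Mul(3, Pow(Add(-7, Add(4, Mul(-1, -4))), -1)) = Mul(3, Pow(Add(-7, Add(4, 4)), -1)) = Mul(3, Pow(Add(-7, 8), -1)) = Mul(3, Pow(1, -1)) = Mul(3, 1) = 3)
Function('u')(G, y) = Mul(3, y, Pow(Add(Pow(G, 2), Pow(y, 2)), Rational(1, 2))) (Function('u')(G, y) = Mul(Mul(Pow(Add(Pow(G, 2), Pow(y, 2)), Rational(1, 2)), y), 3) = Mul(Mul(y, Pow(Add(Pow(G, 2), Pow(y, 2)), Rational(1, 2))), 3) = Mul(3, y, Pow(Add(Pow(G, 2), Pow(y, 2)), Rational(1, 2))))
Mul(Mul(-23, Function('u')(4, 0)), -38) = Mul(Mul(-23, Mul(3, 0, Pow(Add(Pow(4, 2), Pow(0, 2)), Rational(1, 2)))), -38) = Mul(Mul(-23, Mul(3, 0, Pow(Add(16, 0), Rational(1, 2)))), -38) = Mul(Mul(-23, Mul(3, 0, Pow(16, Rational(1, 2)))), -38) = Mul(Mul(-23, Mul(3, 0, 4)), -38) = Mul(Mul(-23, 0), -38) = Mul(0, -38) = 0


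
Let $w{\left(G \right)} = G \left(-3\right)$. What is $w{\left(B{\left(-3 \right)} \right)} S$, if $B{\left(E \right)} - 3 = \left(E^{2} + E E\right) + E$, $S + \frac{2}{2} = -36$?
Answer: $1998$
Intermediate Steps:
$S = -37$ ($S = -1 - 36 = -37$)
$B{\left(E \right)} = 3 + E + 2 E^{2}$ ($B{\left(E \right)} = 3 + \left(\left(E^{2} + E E\right) + E\right) = 3 + \left(\left(E^{2} + E^{2}\right) + E\right) = 3 + \left(2 E^{2} + E\right) = 3 + \left(E + 2 E^{2}\right) = 3 + E + 2 E^{2}$)
$w{\left(G \right)} = - 3 G$
$w{\left(B{\left(-3 \right)} \right)} S = - 3 \left(3 - 3 + 2 \left(-3\right)^{2}\right) \left(-37\right) = - 3 \left(3 - 3 + 2 \cdot 9\right) \left(-37\right) = - 3 \left(3 - 3 + 18\right) \left(-37\right) = \left(-3\right) 18 \left(-37\right) = \left(-54\right) \left(-37\right) = 1998$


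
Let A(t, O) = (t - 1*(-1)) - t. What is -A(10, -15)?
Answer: -1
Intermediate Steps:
A(t, O) = 1 (A(t, O) = (t + 1) - t = (1 + t) - t = 1)
-A(10, -15) = -1*1 = -1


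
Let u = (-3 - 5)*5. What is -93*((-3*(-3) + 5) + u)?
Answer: 2418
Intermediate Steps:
u = -40 (u = -8*5 = -40)
-93*((-3*(-3) + 5) + u) = -93*((-3*(-3) + 5) - 40) = -93*((9 + 5) - 40) = -93*(14 - 40) = -93*(-26) = 2418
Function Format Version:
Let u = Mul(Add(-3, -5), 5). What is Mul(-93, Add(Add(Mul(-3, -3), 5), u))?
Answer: 2418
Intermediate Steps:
u = -40 (u = Mul(-8, 5) = -40)
Mul(-93, Add(Add(Mul(-3, -3), 5), u)) = Mul(-93, Add(Add(Mul(-3, -3), 5), -40)) = Mul(-93, Add(Add(9, 5), -40)) = Mul(-93, Add(14, -40)) = Mul(-93, -26) = 2418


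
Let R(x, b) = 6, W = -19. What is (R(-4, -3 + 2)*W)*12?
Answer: -1368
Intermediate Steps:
(R(-4, -3 + 2)*W)*12 = (6*(-19))*12 = -114*12 = -1368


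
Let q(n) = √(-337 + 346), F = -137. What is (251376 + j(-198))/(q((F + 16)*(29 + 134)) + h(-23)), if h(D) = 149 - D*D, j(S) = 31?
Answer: -19339/29 ≈ -666.86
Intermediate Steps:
q(n) = 3 (q(n) = √9 = 3)
h(D) = 149 - D²
(251376 + j(-198))/(q((F + 16)*(29 + 134)) + h(-23)) = (251376 + 31)/(3 + (149 - 1*(-23)²)) = 251407/(3 + (149 - 1*529)) = 251407/(3 + (149 - 529)) = 251407/(3 - 380) = 251407/(-377) = 251407*(-1/377) = -19339/29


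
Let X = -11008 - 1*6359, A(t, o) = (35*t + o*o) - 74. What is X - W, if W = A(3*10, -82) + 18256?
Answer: -43323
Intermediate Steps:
A(t, o) = -74 + o² + 35*t (A(t, o) = (35*t + o²) - 74 = (o² + 35*t) - 74 = -74 + o² + 35*t)
X = -17367 (X = -11008 - 6359 = -17367)
W = 25956 (W = (-74 + (-82)² + 35*(3*10)) + 18256 = (-74 + 6724 + 35*30) + 18256 = (-74 + 6724 + 1050) + 18256 = 7700 + 18256 = 25956)
X - W = -17367 - 1*25956 = -17367 - 25956 = -43323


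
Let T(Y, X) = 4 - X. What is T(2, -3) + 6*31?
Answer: 193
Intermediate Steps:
T(2, -3) + 6*31 = (4 - 1*(-3)) + 6*31 = (4 + 3) + 186 = 7 + 186 = 193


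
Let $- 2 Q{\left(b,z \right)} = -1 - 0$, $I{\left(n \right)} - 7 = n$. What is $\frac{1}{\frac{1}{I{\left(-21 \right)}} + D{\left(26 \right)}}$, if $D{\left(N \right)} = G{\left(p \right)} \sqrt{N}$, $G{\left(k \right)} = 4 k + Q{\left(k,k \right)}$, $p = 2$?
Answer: $\frac{14}{368185} + \frac{1666 \sqrt{26}}{368185} \approx 0.023111$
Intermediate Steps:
$I{\left(n \right)} = 7 + n$
$Q{\left(b,z \right)} = \frac{1}{2}$ ($Q{\left(b,z \right)} = - \frac{-1 - 0}{2} = - \frac{-1 + 0}{2} = \left(- \frac{1}{2}\right) \left(-1\right) = \frac{1}{2}$)
$G{\left(k \right)} = \frac{1}{2} + 4 k$ ($G{\left(k \right)} = 4 k + \frac{1}{2} = \frac{1}{2} + 4 k$)
$D{\left(N \right)} = \frac{17 \sqrt{N}}{2}$ ($D{\left(N \right)} = \left(\frac{1}{2} + 4 \cdot 2\right) \sqrt{N} = \left(\frac{1}{2} + 8\right) \sqrt{N} = \frac{17 \sqrt{N}}{2}$)
$\frac{1}{\frac{1}{I{\left(-21 \right)}} + D{\left(26 \right)}} = \frac{1}{\frac{1}{7 - 21} + \frac{17 \sqrt{26}}{2}} = \frac{1}{\frac{1}{-14} + \frac{17 \sqrt{26}}{2}} = \frac{1}{- \frac{1}{14} + \frac{17 \sqrt{26}}{2}}$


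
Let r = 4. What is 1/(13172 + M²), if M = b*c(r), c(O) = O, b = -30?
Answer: 1/27572 ≈ 3.6269e-5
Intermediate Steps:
M = -120 (M = -30*4 = -120)
1/(13172 + M²) = 1/(13172 + (-120)²) = 1/(13172 + 14400) = 1/27572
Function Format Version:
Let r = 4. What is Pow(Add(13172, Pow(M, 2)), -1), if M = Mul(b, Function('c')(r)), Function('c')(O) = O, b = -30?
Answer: Rational(1, 27572) ≈ 3.6269e-5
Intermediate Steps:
M = -120 (M = Mul(-30, 4) = -120)
Pow(Add(13172, Pow(M, 2)), -1) = Pow(Add(13172, Pow(-120, 2)), -1) = Pow(Add(13172, 14400), -1) = Pow(27572, -1) = Rational(1, 27572)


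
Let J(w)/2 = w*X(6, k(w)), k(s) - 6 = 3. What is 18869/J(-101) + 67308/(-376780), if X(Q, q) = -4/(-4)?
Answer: -1780764509/19027390 ≈ -93.589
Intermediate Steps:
k(s) = 9 (k(s) = 6 + 3 = 9)
X(Q, q) = 1 (X(Q, q) = -4*(-1/4) = 1)
J(w) = 2*w (J(w) = 2*(w*1) = 2*w)
18869/J(-101) + 67308/(-376780) = 18869/((2*(-101))) + 67308/(-376780) = 18869/(-202) + 67308*(-1/376780) = 18869*(-1/202) - 16827/94195 = -18869/202 - 16827/94195 = -1780764509/19027390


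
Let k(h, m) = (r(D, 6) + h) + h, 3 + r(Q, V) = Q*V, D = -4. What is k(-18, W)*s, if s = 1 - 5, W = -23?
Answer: 252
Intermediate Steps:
r(Q, V) = -3 + Q*V
s = -4
k(h, m) = -27 + 2*h (k(h, m) = ((-3 - 4*6) + h) + h = ((-3 - 24) + h) + h = (-27 + h) + h = -27 + 2*h)
k(-18, W)*s = (-27 + 2*(-18))*(-4) = (-27 - 36)*(-4) = -63*(-4) = 252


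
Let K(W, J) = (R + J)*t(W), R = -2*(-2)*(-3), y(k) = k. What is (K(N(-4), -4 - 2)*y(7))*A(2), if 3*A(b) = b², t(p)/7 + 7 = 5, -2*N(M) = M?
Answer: 2352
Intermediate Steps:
N(M) = -M/2
t(p) = -14 (t(p) = -49 + 7*5 = -49 + 35 = -14)
A(b) = b²/3
R = -12 (R = 4*(-3) = -12)
K(W, J) = 168 - 14*J (K(W, J) = (-12 + J)*(-14) = 168 - 14*J)
(K(N(-4), -4 - 2)*y(7))*A(2) = ((168 - 14*(-4 - 2))*7)*((⅓)*2²) = ((168 - 14*(-6))*7)*((⅓)*4) = ((168 + 84)*7)*(4/3) = (252*7)*(4/3) = 1764*(4/3) = 2352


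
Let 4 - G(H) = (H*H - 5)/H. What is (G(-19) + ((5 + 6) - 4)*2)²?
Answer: 487204/361 ≈ 1349.6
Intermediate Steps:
G(H) = 4 - (-5 + H²)/H (G(H) = 4 - (H*H - 5)/H = 4 - (H² - 5)/H = 4 - (-5 + H²)/H)
(G(-19) + ((5 + 6) - 4)*2)² = ((4 - 1*(-19) + 5/(-19)) + ((5 + 6) - 4)*2)² = ((4 + 19 + 5*(-1/19)) + (11 - 4)*2)² = ((4 + 19 - 5/19) + 7*2)² = (432/19 + 14)² = (698/19)² = 487204/361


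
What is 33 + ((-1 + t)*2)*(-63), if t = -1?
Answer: 285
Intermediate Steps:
33 + ((-1 + t)*2)*(-63) = 33 + ((-1 - 1)*2)*(-63) = 33 - 2*2*(-63) = 33 - 4*(-63) = 33 + 252 = 285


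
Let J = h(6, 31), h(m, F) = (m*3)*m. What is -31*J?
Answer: -3348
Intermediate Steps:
h(m, F) = 3*m**2 (h(m, F) = (3*m)*m = 3*m**2)
J = 108 (J = 3*6**2 = 3*36 = 108)
-31*J = -31*108 = -3348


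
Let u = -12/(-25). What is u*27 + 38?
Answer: 1274/25 ≈ 50.960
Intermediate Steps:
u = 12/25 (u = -12*(-1/25) = 12/25 ≈ 0.48000)
u*27 + 38 = (12/25)*27 + 38 = 324/25 + 38 = 1274/25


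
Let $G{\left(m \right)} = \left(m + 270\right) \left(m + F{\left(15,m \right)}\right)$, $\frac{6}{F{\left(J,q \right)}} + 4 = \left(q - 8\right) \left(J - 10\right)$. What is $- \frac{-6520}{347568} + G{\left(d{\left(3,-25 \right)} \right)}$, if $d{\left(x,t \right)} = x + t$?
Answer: $- \frac{18284447021}{3345342} \approx -5465.6$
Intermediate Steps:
$d{\left(x,t \right)} = t + x$
$F{\left(J,q \right)} = \frac{6}{-4 + \left(-10 + J\right) \left(-8 + q\right)}$ ($F{\left(J,q \right)} = \frac{6}{-4 + \left(q - 8\right) \left(J - 10\right)} = \frac{6}{-4 + \left(-8 + q\right) \left(-10 + J\right)} = \frac{6}{-4 + \left(-10 + J\right) \left(-8 + q\right)}$)
$G{\left(m \right)} = \left(270 + m\right) \left(m + \frac{6}{-44 + 5 m}\right)$ ($G{\left(m \right)} = \left(m + 270\right) \left(m + \frac{6}{76 - 10 m - 120 + 15 m}\right) = \left(270 + m\right) \left(m + \frac{6}{76 - 10 m - 120 + 15 m}\right) = \left(270 + m\right) \left(m + \frac{6}{-44 + 5 m}\right)$)
$- \frac{-6520}{347568} + G{\left(d{\left(3,-25 \right)} \right)} = - \frac{-6520}{347568} + \frac{1620 + 6 \left(-25 + 3\right) + \left(-25 + 3\right) \left(-44 + 5 \left(-25 + 3\right)\right) \left(270 + \left(-25 + 3\right)\right)}{-44 + 5 \left(-25 + 3\right)} = - \frac{-6520}{347568} + \frac{1620 + 6 \left(-22\right) - 22 \left(-44 + 5 \left(-22\right)\right) \left(270 - 22\right)}{-44 + 5 \left(-22\right)} = \left(-1\right) \left(- \frac{815}{43446}\right) + \frac{1620 - 132 - 22 \left(-44 - 110\right) 248}{-44 - 110} = \frac{815}{43446} + \frac{1620 - 132 - \left(-3388\right) 248}{-154} = \frac{815}{43446} - \frac{1620 - 132 + 840224}{154} = \frac{815}{43446} - \frac{420856}{77} = - \frac{18284447021}{3345342}$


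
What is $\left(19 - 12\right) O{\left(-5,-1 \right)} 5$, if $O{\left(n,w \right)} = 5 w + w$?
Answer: $-210$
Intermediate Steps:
$O{\left(n,w \right)} = 6 w$
$\left(19 - 12\right) O{\left(-5,-1 \right)} 5 = \left(19 - 12\right) 6 \left(-1\right) 5 = 7 \left(\left(-6\right) 5\right) = 7 \left(-30\right) = -210$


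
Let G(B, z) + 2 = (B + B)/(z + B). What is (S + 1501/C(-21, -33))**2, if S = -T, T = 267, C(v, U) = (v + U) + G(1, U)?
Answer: 69440155225/804609 ≈ 86303.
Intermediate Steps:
G(B, z) = -2 + 2*B/(B + z) (G(B, z) = -2 + (B + B)/(z + B) = -2 + (2*B)/(B + z) = -2 + 2*B/(B + z))
C(v, U) = U + v - 2*U/(1 + U) (C(v, U) = (v + U) - 2*U/(1 + U) = (U + v) - 2*U/(1 + U) = U + v - 2*U/(1 + U))
S = -267 (S = -1*267 = -267)
(S + 1501/C(-21, -33))**2 = (-267 + 1501/(((-2*(-33) + (1 - 33)*(-33 - 21))/(1 - 33))))**2 = (-267 + 1501/(((66 - 32*(-54))/(-32))))**2 = (-267 + 1501/((-(66 + 1728)/32)))**2 = (-267 + 1501/((-1/32*1794)))**2 = (-267 + 1501/(-897/16))**2 = (-267 + 1501*(-16/897))**2 = (-267 - 24016/897)**2 = (-263515/897)**2 = 69440155225/804609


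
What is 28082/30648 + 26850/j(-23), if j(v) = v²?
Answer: 418877089/8106396 ≈ 51.672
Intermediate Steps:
28082/30648 + 26850/j(-23) = 28082/30648 + 26850/((-23)²) = 28082*(1/30648) + 26850/529 = 14041/15324 + 26850*(1/529) = 14041/15324 + 26850/529 = 418877089/8106396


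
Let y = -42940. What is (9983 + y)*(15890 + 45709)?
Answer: -2030118243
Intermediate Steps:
(9983 + y)*(15890 + 45709) = (9983 - 42940)*(15890 + 45709) = -32957*61599 = -2030118243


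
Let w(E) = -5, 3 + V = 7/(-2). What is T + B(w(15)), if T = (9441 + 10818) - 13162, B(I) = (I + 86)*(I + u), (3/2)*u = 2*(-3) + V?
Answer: 6017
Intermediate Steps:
V = -13/2 (V = -3 + 7/(-2) = -3 + 7*(-½) = -3 - 7/2 = -13/2 ≈ -6.5000)
u = -25/3 (u = 2*(2*(-3) - 13/2)/3 = 2*(-6 - 13/2)/3 = (⅔)*(-25/2) = -25/3 ≈ -8.3333)
B(I) = (86 + I)*(-25/3 + I) (B(I) = (I + 86)*(I - 25/3) = (86 + I)*(-25/3 + I))
T = 7097 (T = 20259 - 13162 = 7097)
T + B(w(15)) = 7097 + (-2150/3 + (-5)² + (233/3)*(-5)) = 7097 + (-2150/3 + 25 - 1165/3) = 7097 - 1080 = 6017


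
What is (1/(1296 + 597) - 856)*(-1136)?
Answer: 1840782352/1893 ≈ 9.7242e+5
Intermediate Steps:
(1/(1296 + 597) - 856)*(-1136) = (1/1893 - 856)*(-1136) = -1620407/1893*(-1136) = 1840782352/1893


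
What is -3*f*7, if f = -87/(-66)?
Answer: -609/22 ≈ -27.682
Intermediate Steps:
f = 29/22 (f = -87*(-1/66) = 29/22 ≈ 1.3182)
-3*f*7 = -3*29/22*7 = -87/22*7 = -609/22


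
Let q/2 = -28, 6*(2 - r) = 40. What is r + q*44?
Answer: -7406/3 ≈ -2468.7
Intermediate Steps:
r = -14/3 (r = 2 - ⅙*40 = 2 - 20/3 = -14/3 ≈ -4.6667)
q = -56 (q = 2*(-28) = -56)
r + q*44 = -14/3 - 56*44 = -14/3 - 2464 = -7406/3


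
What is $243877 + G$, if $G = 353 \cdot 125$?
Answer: $288002$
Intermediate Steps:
$G = 44125$
$243877 + G = 243877 + 44125 = 288002$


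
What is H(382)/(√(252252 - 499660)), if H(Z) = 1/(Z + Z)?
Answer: -I*√7/1005424 ≈ -2.6315e-6*I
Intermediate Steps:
H(Z) = 1/(2*Z)
H(382)/(√(252252 - 499660)) = ((½)/382)/(√(252252 - 499660)) = ((½)*(1/382))/(√(-247408)) = 1/(764*((188*I*√7))) = (-I*√7/1316)/764 = -I*√7/1005424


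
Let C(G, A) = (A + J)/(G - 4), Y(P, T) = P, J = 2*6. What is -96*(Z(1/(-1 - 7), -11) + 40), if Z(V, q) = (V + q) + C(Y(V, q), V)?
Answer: -27452/11 ≈ -2495.6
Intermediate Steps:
J = 12
C(G, A) = (12 + A)/(-4 + G) (C(G, A) = (A + 12)/(G - 4) = (12 + A)/(-4 + G))
Z(V, q) = V + q + (12 + V)/(-4 + V) (Z(V, q) = (V + q) + (12 + V)/(-4 + V) = V + q + (12 + V)/(-4 + V))
-96*(Z(1/(-1 - 7), -11) + 40) = -96*((12 + 1/(-1 - 7) + (-4 + 1/(-1 - 7))*(1/(-1 - 7) - 11))/(-4 + 1/(-1 - 7)) + 40) = -96*((12 + 1/(-8) + (-4 + 1/(-8))*(1/(-8) - 11))/(-4 + 1/(-8)) + 40) = -96*((12 - ⅛ + (-4 - ⅛)*(-⅛ - 11))/(-4 - ⅛) + 40) = -96*((12 - ⅛ - 33/8*(-89/8))/(-33/8) + 40) = -96*(-8*(12 - ⅛ + 2937/64)/33 + 40) = -96*(-8/33*3697/64 + 40) = -96*(-3697/264 + 40) = -96*6863/264 = -27452/11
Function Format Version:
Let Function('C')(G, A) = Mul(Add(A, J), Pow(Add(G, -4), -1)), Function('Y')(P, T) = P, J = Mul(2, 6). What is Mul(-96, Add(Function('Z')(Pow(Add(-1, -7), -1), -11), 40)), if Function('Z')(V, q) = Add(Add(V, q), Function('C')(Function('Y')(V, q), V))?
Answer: Rational(-27452, 11) ≈ -2495.6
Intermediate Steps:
J = 12
Function('C')(G, A) = Mul(Pow(Add(-4, G), -1), Add(12, A)) (Function('C')(G, A) = Mul(Add(A, 12), Pow(Add(G, -4), -1)) = Mul(Add(12, A), Pow(Add(-4, G), -1)) = Mul(Pow(Add(-4, G), -1), Add(12, A)))
Function('Z')(V, q) = Add(V, q, Mul(Pow(Add(-4, V), -1), Add(12, V))) (Function('Z')(V, q) = Add(Add(V, q), Mul(Pow(Add(-4, V), -1), Add(12, V))) = Add(V, q, Mul(Pow(Add(-4, V), -1), Add(12, V))))
Mul(-96, Add(Function('Z')(Pow(Add(-1, -7), -1), -11), 40)) = Mul(-96, Add(Mul(Pow(Add(-4, Pow(Add(-1, -7), -1)), -1), Add(12, Pow(Add(-1, -7), -1), Mul(Add(-4, Pow(Add(-1, -7), -1)), Add(Pow(Add(-1, -7), -1), -11)))), 40)) = Mul(-96, Add(Mul(Pow(Add(-4, Pow(-8, -1)), -1), Add(12, Pow(-8, -1), Mul(Add(-4, Pow(-8, -1)), Add(Pow(-8, -1), -11)))), 40)) = Mul(-96, Add(Mul(Pow(Add(-4, Rational(-1, 8)), -1), Add(12, Rational(-1, 8), Mul(Add(-4, Rational(-1, 8)), Add(Rational(-1, 8), -11)))), 40)) = Mul(-96, Add(Mul(Pow(Rational(-33, 8), -1), Add(12, Rational(-1, 8), Mul(Rational(-33, 8), Rational(-89, 8)))), 40)) = Mul(-96, Add(Mul(Rational(-8, 33), Add(12, Rational(-1, 8), Rational(2937, 64))), 40)) = Mul(-96, Add(Mul(Rational(-8, 33), Rational(3697, 64)), 40)) = Mul(-96, Add(Rational(-3697, 264), 40)) = Mul(-96, Rational(6863, 264)) = Rational(-27452, 11)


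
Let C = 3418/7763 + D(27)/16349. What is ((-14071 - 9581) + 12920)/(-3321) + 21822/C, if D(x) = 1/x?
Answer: 248356932524172002/5010696827217 ≈ 49565.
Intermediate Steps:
C = 1508791577/3426766749 (C = 3418/7763 + 1/(27*16349) = 3418*(1/7763) + (1/27)*(1/16349) = 3418/7763 + 1/441423 = 1508791577/3426766749 ≈ 0.44030)
((-14071 - 9581) + 12920)/(-3321) + 21822/C = ((-14071 - 9581) + 12920)/(-3321) + 21822/(1508791577/3426766749) = (-23652 + 12920)*(-1/3321) + 21822*(3426766749/1508791577) = -10732*(-1/3321) + 74778903996678/1508791577 = 10732/3321 + 74778903996678/1508791577 = 248356932524172002/5010696827217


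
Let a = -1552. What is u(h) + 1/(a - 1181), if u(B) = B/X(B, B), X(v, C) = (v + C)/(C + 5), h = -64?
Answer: -161249/5466 ≈ -29.500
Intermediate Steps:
X(v, C) = (C + v)/(5 + C)
u(B) = 5/2 + B/2 (u(B) = B/(((B + B)/(5 + B))) = B/(((2*B)/(5 + B))) = B/((2*B/(5 + B))) = B*((5 + B)/(2*B)) = 5/2 + B/2)
u(h) + 1/(a - 1181) = (5/2 + (½)*(-64)) + 1/(-1552 - 1181) = (5/2 - 32) + 1/(-2733) = -59/2 - 1/2733 = -161249/5466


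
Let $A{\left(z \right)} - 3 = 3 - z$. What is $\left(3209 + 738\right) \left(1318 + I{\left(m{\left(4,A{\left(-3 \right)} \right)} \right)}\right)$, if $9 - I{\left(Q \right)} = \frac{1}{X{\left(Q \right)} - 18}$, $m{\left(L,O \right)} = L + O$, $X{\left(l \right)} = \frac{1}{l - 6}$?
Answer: $\frac{654736254}{125} \approx 5.2379 \cdot 10^{6}$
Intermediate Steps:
$X{\left(l \right)} = \frac{1}{-6 + l}$ ($X{\left(l \right)} = \frac{1}{l - 6} = \frac{1}{-6 + l}$)
$A{\left(z \right)} = 6 - z$ ($A{\left(z \right)} = 3 - \left(-3 + z\right) = 6 - z$)
$I{\left(Q \right)} = 9 - \frac{1}{-18 + \frac{1}{-6 + Q}}$ ($I{\left(Q \right)} = 9 - \frac{1}{\frac{1}{-6 + Q} - 18} = 9 - \frac{1}{-18 + \frac{1}{-6 + Q}}$)
$\left(3209 + 738\right) \left(1318 + I{\left(m{\left(4,A{\left(-3 \right)} \right)} \right)}\right) = \left(3209 + 738\right) \left(1318 + \frac{-987 + 163 \left(4 + \left(6 - -3\right)\right)}{-109 + 18 \left(4 + \left(6 - -3\right)\right)}\right) = 3947 \left(1318 + \frac{-987 + 163 \left(4 + \left(6 + 3\right)\right)}{-109 + 18 \left(4 + \left(6 + 3\right)\right)}\right) = 3947 \left(1318 + \frac{-987 + 163 \left(4 + 9\right)}{-109 + 18 \left(4 + 9\right)}\right) = 3947 \left(1318 + \frac{-987 + 163 \cdot 13}{-109 + 18 \cdot 13}\right) = 3947 \left(1318 + \frac{-987 + 2119}{-109 + 234}\right) = 3947 \left(1318 + \frac{1}{125} \cdot 1132\right) = 3947 \left(1318 + \frac{1132}{125}\right) = 3947 \cdot \frac{165882}{125} = \frac{654736254}{125}$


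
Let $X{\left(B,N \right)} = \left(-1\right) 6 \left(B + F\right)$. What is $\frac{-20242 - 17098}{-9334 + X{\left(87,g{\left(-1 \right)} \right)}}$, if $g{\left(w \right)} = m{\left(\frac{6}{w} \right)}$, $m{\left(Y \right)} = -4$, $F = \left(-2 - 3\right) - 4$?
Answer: $\frac{18670}{4901} \approx 3.8094$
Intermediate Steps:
$F = -9$ ($F = -5 - 4 = -9$)
$g{\left(w \right)} = -4$
$X{\left(B,N \right)} = 54 - 6 B$ ($X{\left(B,N \right)} = \left(-1\right) 6 \left(B - 9\right) = - 6 \left(-9 + B\right) = 54 - 6 B$)
$\frac{-20242 - 17098}{-9334 + X{\left(87,g{\left(-1 \right)} \right)}} = \frac{-20242 - 17098}{-9334 + \left(54 - 522\right)} = - \frac{37340}{-9334 + \left(54 - 522\right)} = - \frac{37340}{-9334 - 468} = - \frac{37340}{-9802} = \left(-37340\right) \left(- \frac{1}{9802}\right) = \frac{18670}{4901}$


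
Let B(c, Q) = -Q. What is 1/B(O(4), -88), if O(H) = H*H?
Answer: 1/88 ≈ 0.011364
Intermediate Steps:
O(H) = H²
1/B(O(4), -88) = 1/(-1*(-88)) = 1/88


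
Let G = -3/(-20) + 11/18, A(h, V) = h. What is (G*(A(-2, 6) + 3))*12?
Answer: 137/15 ≈ 9.1333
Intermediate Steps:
G = 137/180 (G = -3*(-1/20) + 11*(1/18) = 3/20 + 11/18 = 137/180 ≈ 0.76111)
(G*(A(-2, 6) + 3))*12 = (137*(-2 + 3)/180)*12 = ((137/180)*1)*12 = (137/180)*12 = 137/15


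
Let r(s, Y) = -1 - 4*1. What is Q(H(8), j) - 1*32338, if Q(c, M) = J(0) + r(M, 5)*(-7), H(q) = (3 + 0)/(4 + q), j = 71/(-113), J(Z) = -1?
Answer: -32304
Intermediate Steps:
r(s, Y) = -5 (r(s, Y) = -1 - 4 = -5)
j = -71/113 (j = 71*(-1/113) = -71/113 ≈ -0.62832)
H(q) = 3/(4 + q)
Q(c, M) = 34 (Q(c, M) = -1 - 5*(-7) = -1 + 35 = 34)
Q(H(8), j) - 1*32338 = 34 - 1*32338 = 34 - 32338 = -32304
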